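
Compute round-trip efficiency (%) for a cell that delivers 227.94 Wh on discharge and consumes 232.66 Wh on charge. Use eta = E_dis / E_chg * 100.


eta_e = E_dis / E_chg * 100 = 227.94 / 232.66 * 100 = 97.97%

97.97%


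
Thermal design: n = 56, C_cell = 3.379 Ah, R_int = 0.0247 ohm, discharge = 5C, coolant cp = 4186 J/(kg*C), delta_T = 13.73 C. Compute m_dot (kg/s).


Step 1: I = 5 * 3.379 = 16.895 A
Step 2: Q_cell = I^2 * R = 16.895^2 * 0.0247 = 7.0504 W
Step 3: Q_total = 56 * 7.0504 = 394.82 W
Step 4: m_dot = Q_total / (cp * dT) = 394.82 / (4186 * 13.73) = 0.006870 kg/s

0.006870 kg/s


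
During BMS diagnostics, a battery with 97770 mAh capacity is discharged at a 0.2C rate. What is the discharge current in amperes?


Convert: capacity = 97770 mAh = 97.77 Ah
At 0.2C: I = 0.2 * 97.77 Ah = 19.554 A

19.554 A


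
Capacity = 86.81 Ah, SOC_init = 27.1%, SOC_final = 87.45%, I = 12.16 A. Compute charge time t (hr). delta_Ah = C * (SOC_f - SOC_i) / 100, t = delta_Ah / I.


delta_Ah = 86.81 * (87.45 - 27.1) / 100 = 52.39 Ah
t = delta_Ah / I = 52.39 / 12.16 = 4.308 hr

4.308 hr


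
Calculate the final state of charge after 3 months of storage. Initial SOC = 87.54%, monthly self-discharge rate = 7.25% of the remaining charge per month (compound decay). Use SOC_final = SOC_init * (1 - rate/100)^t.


decay = (1 - 7.25/100)^3 = 0.79789
SOC_final = 87.54 * 0.79789 = 69.85%

69.85%


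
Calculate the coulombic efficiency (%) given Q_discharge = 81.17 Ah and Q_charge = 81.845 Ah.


eta_c = Q_dis / Q_chg * 100 = 81.17 / 81.845 * 100 = 99.18%

99.18%


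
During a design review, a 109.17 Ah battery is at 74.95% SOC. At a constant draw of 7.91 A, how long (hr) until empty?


Step 1: remaining = SOC/100 * C_total = 74.95/100 * 109.17 = 81.823 Ah
Step 2: t = remaining / I = 81.823 / 7.91 = 10.34 hr

10.34 hr


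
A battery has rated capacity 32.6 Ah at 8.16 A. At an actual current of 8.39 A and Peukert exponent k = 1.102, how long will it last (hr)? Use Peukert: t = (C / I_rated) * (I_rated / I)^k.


t_rated = C / I_rated = 32.6 / 8.16 = 3.9951 hr
(I_rated/I)^k = (0.97259)^1.102 = 0.96984
t = t_rated * (I_rated/I)^k = 3.9951 * 0.96984 = 3.875 hr

3.875 hr


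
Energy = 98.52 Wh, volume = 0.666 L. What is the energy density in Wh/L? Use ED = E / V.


Volumetric ED = 98.52 Wh / 0.666 L = 147.9 Wh/L

147.9 Wh/L


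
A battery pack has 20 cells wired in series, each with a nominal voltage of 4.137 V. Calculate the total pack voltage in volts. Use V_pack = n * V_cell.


With 20 cells in series at 4.137 V each, V_pack = 82.74 V

82.74 V


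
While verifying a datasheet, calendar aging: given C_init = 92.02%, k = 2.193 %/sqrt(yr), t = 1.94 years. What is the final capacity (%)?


sqrt(t) = sqrt(1.94) = 1.3928
C_final = 92.02 - 2.193 * 1.3928 = 88.97%

88.97%


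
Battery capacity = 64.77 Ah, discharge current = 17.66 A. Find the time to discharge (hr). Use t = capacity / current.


Runtime = 64.77 Ah / 17.66 A = 3.668 hr

3.668 hr


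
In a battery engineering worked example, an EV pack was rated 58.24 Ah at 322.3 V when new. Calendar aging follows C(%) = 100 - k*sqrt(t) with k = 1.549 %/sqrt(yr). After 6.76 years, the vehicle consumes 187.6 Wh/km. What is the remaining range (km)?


Step 1: capacity retention = 100 - 1.549 * sqrt(6.76) = 100 - 1.549 * 2.6 = 95.973%
Step 2: C_now = 58.24 * 95.973/100 = 55.895 Ah
Step 3: E_pack = V * C_now = 322.3 * 55.895 = 18015 Wh
Step 4: range = E_pack / consumption = 18015 / 187.6 = 96.03 km

96.03 km


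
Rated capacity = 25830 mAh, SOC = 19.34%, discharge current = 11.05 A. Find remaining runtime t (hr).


Convert: C_total = 25830 mAh = 25.83 Ah
Step 1: remaining = SOC/100 * C_total = 19.34/100 * 25.83 = 4.9955 Ah
Step 2: t = remaining / I = 4.9955 / 11.05 = 0.4521 hr

0.4521 hr


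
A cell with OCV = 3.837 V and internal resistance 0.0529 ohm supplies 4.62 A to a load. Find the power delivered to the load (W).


Step 1: V_terminal = OCV - I*R = 3.837 - 4.62 * 0.0529 = 3.5926 V
Step 2: P_out = V_terminal * I = 3.5926 * 4.62 = 16.60 W

16.60 W


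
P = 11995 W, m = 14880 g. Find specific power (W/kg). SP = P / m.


Convert: m = 14880 g = 14.88 kg
Specific power = 11995 W / 14.88 kg = 806.1 W/kg

806.1 W/kg


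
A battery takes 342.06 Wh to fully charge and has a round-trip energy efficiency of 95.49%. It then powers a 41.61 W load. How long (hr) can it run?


Step 1: E_discharge = eta/100 * E_charge = 95.49/100 * 342.06 = 326.63 Wh
Step 2: t = E_discharge / P = 326.63 / 41.61 = 7.850 hr

7.850 hr


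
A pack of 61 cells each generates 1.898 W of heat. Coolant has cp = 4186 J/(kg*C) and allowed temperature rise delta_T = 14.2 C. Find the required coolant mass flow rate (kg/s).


Q_total = 61 * 1.898 = 115.78 W
m_dot = Q_total / (cp * dT) = 115.78 / (4186 * 14.2) = 0.001948 kg/s

0.001948 kg/s


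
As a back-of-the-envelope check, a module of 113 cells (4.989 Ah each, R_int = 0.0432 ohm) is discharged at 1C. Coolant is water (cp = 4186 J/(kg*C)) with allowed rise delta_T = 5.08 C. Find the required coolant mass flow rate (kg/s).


Step 1: I = 1 * 4.989 = 4.989 A
Step 2: Q_cell = I^2 * R = 4.989^2 * 0.0432 = 1.0753 W
Step 3: Q_total = 113 * 1.0753 = 121.51 W
Step 4: m_dot = Q_total / (cp * dT) = 121.51 / (4186 * 5.08) = 0.005714 kg/s

0.005714 kg/s


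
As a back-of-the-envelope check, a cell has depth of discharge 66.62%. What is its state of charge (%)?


SOC = 100 - DOD = 100 - 66.62 = 33.38%

33.38%


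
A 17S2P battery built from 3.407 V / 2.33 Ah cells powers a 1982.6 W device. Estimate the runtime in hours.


Step 1: E_pack = Ns * V_cell * Np * C_cell = 17 * 3.407 * 2 * 2.33 = 269.9 Wh
Step 2: t = E_pack / P = 269.9 / 1982.6 = 0.1361 hr

0.1361 hr


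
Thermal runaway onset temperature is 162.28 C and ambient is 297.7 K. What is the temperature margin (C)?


Convert: T_ambient = 297.7 K = 24.55 C
margin = 162.28 - 24.55 = 137.73 C

137.73 C


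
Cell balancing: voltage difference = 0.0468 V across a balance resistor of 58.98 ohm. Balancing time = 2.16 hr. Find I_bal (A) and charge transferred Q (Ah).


First, Ohm's law: I_bal = 0.0468 V / 58.98 ohm = 7.9349e-04 A
Then Q = I * t = 7.9349e-04 A * 2.16 hr = 0.001714 Ah

I=7.9349e-04 A, Q=0.001714 Ah


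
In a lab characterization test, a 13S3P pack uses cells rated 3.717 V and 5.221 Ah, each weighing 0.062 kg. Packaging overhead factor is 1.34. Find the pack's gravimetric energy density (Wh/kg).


Step 1: V_pack = 13 * 3.717 = 48.321 V
Step 2: C_pack = 3 * 5.221 = 15.663 Ah
Step 3: E_pack = V_pack * C_pack = 48.321 * 15.663 = 756.85 Wh
Step 4: m_pack = 13 * 3 * 0.062 * 1.34 = 3.2401 kg
Step 5: ED = E_pack / m_pack = 756.85 / 3.2401 = 233.6 Wh/kg

233.6 Wh/kg


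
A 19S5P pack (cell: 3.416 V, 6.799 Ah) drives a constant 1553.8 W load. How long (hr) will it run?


Step 1: E_pack = Ns * V_cell * Np * C_cell = 19 * 3.416 * 5 * 6.799 = 2206.4 Wh
Step 2: t = E_pack / P = 2206.4 / 1553.8 = 1.420 hr

1.420 hr


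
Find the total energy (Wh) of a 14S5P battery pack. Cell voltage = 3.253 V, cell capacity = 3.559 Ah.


E = Ns * Vcell * Np * Ccell = 14 * 3.253 * 5 * 3.559 = 810.4 Wh

810.4 Wh


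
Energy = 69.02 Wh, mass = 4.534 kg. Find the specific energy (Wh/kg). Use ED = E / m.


ED = E / m = 69.02 / 4.534 = 15.22 Wh/kg

15.22 Wh/kg


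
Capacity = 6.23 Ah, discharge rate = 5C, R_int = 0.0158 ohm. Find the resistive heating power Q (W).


Step 1: I = C_rate * capacity = 5 * 6.23 = 31.15 A
Step 2: Q = I^2 * R = 31.15^2 * 0.0158 = 970.32 * 0.0158 = 15.33 W

15.33 W


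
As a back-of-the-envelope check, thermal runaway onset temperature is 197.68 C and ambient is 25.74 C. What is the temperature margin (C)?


Safety margin = 197.68 C - 25.74 C = 171.94 C

171.94 C


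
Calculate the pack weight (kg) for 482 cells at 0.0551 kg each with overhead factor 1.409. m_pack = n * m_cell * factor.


m_pack = n * m_cell * overhead = 482 * 0.0551 * 1.409 = 37.42 kg

37.42 kg


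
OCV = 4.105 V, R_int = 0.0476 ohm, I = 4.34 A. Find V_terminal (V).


IR drop = 4.34 * 0.0476 = 0.20658 V
V = 4.105 - 0.20658 = 3.898 V

3.898 V


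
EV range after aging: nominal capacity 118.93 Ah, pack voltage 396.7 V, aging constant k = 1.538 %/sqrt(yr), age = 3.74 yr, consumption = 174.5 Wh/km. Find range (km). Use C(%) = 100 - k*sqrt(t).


Step 1: capacity retention = 100 - 1.538 * sqrt(3.74) = 100 - 1.538 * 1.9339 = 97.026%
Step 2: C_now = 118.93 * 97.026/100 = 115.39 Ah
Step 3: E_pack = V * C_now = 396.7 * 115.39 = 45775 Wh
Step 4: range = E_pack / consumption = 45775 / 174.5 = 262.3 km

262.3 km


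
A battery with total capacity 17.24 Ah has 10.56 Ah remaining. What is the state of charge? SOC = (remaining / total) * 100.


SOC = (remaining / total) * 100 = (10.56 / 17.24) * 100 = 61.25%

61.25%


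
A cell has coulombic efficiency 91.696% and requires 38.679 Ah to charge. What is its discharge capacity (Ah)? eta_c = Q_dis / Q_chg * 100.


Q_dis = eta/100 * Q_chg = 91.696/100 * 38.679 = 35.47 Ah

35.47 Ah


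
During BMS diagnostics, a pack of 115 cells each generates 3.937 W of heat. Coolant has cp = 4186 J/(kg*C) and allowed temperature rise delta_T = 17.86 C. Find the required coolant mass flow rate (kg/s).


Step 1: Total heat Q = 115 * 3.937 W = 452.76 W
Step 2: denom = cp * dT = 4186 * 17.86 = 74762
Step 3: m_dot = 452.76 / 74762 = 0.006056 kg/s

0.006056 kg/s


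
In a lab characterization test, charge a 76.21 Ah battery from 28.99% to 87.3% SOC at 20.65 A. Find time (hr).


Step 1: dSOC = 87.3% - 28.99% = 58.31%
Step 2: delta_Ah = 76.21 * 58.31 / 100 = 44.438 Ah
Step 3: t = 44.438 / 20.65 = 2.152 hr

2.152 hr


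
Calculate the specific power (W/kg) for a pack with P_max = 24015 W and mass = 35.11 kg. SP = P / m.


SP = P / m = 24015 / 35.11 = 684.0 W/kg

684.0 W/kg


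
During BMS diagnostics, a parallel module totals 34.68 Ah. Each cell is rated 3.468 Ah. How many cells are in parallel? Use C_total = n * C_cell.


n = C_total / C_cell = 34.68 / 3.468 = 10

10


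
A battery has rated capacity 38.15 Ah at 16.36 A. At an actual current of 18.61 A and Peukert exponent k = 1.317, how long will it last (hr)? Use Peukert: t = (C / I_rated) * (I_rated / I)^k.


Step 1: t_rated = C / I_rated = 38.15 / 16.36 = 2.3319 hr
Step 2: ratio = 16.36 / 18.61 = 0.8791
Step 3: ratio^k = 0.8791^1.317 = 0.84391
Step 4: t = t_rated * ratio^k = 2.3319 * 0.84391 = 1.968 hr

1.968 hr


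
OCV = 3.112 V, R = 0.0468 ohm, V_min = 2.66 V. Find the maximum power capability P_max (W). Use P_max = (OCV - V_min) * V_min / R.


P_max = (OCV - V_min) * V_min / R = (3.112 - 2.66) * 2.66 / 0.0468 = 0.452 * 2.66 / 0.0468 = 25.69 W

25.69 W


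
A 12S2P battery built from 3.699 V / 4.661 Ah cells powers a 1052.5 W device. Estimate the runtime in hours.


Step 1: E_pack = Ns * V_cell * Np * C_cell = 12 * 3.699 * 2 * 4.661 = 413.78 Wh
Step 2: t = E_pack / P = 413.78 / 1052.5 = 0.3931 hr

0.3931 hr


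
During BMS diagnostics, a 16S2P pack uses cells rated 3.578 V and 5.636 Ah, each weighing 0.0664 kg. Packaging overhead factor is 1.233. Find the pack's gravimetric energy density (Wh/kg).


Step 1: V_pack = 16 * 3.578 = 57.248 V
Step 2: C_pack = 2 * 5.636 = 11.272 Ah
Step 3: E_pack = V_pack * C_pack = 57.248 * 11.272 = 645.3 Wh
Step 4: m_pack = 16 * 2 * 0.0664 * 1.233 = 2.6199 kg
Step 5: ED = E_pack / m_pack = 645.3 / 2.6199 = 246.3 Wh/kg

246.3 Wh/kg


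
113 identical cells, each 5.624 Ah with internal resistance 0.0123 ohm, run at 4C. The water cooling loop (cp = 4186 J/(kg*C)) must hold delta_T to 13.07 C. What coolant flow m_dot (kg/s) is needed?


Step 1: I = 4 * 5.624 = 22.496 A
Step 2: Q_cell = I^2 * R = 22.496^2 * 0.0123 = 6.2247 W
Step 3: Q_total = 113 * 6.2247 = 703.39 W
Step 4: m_dot = Q_total / (cp * dT) = 703.39 / (4186 * 13.07) = 0.01286 kg/s

0.01286 kg/s


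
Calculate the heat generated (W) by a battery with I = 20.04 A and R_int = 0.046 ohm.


Q = I^2 * R = 20.04^2 * 0.046 = 18.47 W

18.47 W


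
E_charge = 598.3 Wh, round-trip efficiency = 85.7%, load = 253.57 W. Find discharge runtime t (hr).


Step 1: E_discharge = eta/100 * E_charge = 85.7/100 * 598.3 = 512.74 Wh
Step 2: t = E_discharge / P = 512.74 / 253.57 = 2.022 hr

2.022 hr


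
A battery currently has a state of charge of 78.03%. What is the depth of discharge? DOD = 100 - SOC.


Complement of SOC: DOD = 100% - 78.03% = 21.97%

21.97%


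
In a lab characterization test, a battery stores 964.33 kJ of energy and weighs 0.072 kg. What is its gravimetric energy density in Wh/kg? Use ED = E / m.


Convert: E = 964.33 kJ = 267.87 Wh
ED = E / m = 267.87 / 0.072 = 3720 Wh/kg

3720 Wh/kg


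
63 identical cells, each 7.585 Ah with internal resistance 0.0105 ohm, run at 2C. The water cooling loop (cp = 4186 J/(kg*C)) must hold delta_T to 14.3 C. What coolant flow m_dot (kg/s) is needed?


Step 1: I = 2 * 7.585 = 15.17 A
Step 2: Q_cell = I^2 * R = 15.17^2 * 0.0105 = 2.4164 W
Step 3: Q_total = 63 * 2.4164 = 152.23 W
Step 4: m_dot = Q_total / (cp * dT) = 152.23 / (4186 * 14.3) = 0.002543 kg/s

0.002543 kg/s


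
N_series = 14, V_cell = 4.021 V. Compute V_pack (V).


With 14 cells in series at 4.021 V each, V_pack = 56.294 V

56.294 V


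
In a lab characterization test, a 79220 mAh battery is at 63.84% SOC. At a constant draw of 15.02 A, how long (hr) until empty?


Convert: C_total = 79220 mAh = 79.22 Ah
Step 1: remaining = SOC/100 * C_total = 63.84/100 * 79.22 = 50.574 Ah
Step 2: t = remaining / I = 50.574 / 15.02 = 3.367 hr

3.367 hr


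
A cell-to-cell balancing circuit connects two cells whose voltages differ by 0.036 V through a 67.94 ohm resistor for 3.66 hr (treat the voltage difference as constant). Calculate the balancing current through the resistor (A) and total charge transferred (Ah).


I_bal = dV / R = 0.036 / 67.94 = 5.2988e-04 A
Q = I_bal * t = 5.2988e-04 * 3.66 = 0.001939 Ah

I=5.2988e-04 A, Q=0.001939 Ah


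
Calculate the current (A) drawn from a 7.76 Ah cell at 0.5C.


I = C_rate * capacity = 0.5 * 7.76 = 3.88 A

3.88 A


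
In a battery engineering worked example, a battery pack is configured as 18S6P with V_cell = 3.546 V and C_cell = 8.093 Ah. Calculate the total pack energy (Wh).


E = Ns * Vcell * Np * Ccell = 18 * 3.546 * 6 * 8.093 = 3099 Wh

3099 Wh


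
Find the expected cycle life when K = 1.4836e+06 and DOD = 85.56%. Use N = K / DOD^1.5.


Step 1: DOD^1.5 = 85.56^1.5 = 791.42
Step 2: N = 1.4836e+06 / 791.42 = 1875 cycles

1875 cycles


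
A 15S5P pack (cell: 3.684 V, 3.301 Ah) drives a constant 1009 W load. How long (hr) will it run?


Step 1: E_pack = Ns * V_cell * Np * C_cell = 15 * 3.684 * 5 * 3.301 = 912.07 Wh
Step 2: t = E_pack / P = 912.07 / 1009 = 0.9039 hr

0.9039 hr


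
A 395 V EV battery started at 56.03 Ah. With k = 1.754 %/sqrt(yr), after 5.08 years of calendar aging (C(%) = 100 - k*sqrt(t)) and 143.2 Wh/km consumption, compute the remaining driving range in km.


Step 1: capacity retention = 100 - 1.754 * sqrt(5.08) = 100 - 1.754 * 2.2539 = 96.047%
Step 2: C_now = 56.03 * 96.047/100 = 53.815 Ah
Step 3: E_pack = V * C_now = 395 * 53.815 = 21257 Wh
Step 4: range = E_pack / consumption = 21257 / 143.2 = 148.4 km

148.4 km


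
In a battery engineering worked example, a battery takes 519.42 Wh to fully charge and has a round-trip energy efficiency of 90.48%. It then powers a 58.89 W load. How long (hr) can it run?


Step 1: E_discharge = eta/100 * E_charge = 90.48/100 * 519.42 = 469.97 Wh
Step 2: t = E_discharge / P = 469.97 / 58.89 = 7.980 hr

7.980 hr


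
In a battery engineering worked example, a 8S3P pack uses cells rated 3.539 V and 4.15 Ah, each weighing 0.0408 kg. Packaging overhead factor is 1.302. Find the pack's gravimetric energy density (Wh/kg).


Step 1: V_pack = 8 * 3.539 = 28.312 V
Step 2: C_pack = 3 * 4.15 = 12.45 Ah
Step 3: E_pack = V_pack * C_pack = 28.312 * 12.45 = 352.48 Wh
Step 4: m_pack = 8 * 3 * 0.0408 * 1.302 = 1.2749 kg
Step 5: ED = E_pack / m_pack = 352.48 / 1.2749 = 276.5 Wh/kg

276.5 Wh/kg


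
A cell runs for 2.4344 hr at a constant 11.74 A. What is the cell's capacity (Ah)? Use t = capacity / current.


C = I * t = 11.74 * 2.4344 = 28.58 Ah

28.58 Ah


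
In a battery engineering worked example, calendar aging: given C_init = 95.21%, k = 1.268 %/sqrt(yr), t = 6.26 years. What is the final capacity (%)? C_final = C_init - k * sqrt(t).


Step 1: sqrt(6.26 yr) = 2.502
Step 2: drop = 1.268 * 2.502 = 3.1725
Step 3: C_final = 95.21 - 3.1725 = 92.04%

92.04%


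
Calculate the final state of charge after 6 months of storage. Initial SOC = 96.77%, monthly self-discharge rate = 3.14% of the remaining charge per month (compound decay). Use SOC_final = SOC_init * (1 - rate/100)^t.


Monthly retention factor = 1 - 3.14/100 = 0.9686
Over 6 months: factor^6 = 0.82578
SOC_final = 96.77 * 0.82578 = 79.91%

79.91%


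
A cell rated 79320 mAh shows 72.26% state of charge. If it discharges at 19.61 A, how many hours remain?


Convert: C_total = 79320 mAh = 79.32 Ah
Step 1: remaining = SOC/100 * C_total = 72.26/100 * 79.32 = 57.317 Ah
Step 2: t = remaining / I = 57.317 / 19.61 = 2.923 hr

2.923 hr


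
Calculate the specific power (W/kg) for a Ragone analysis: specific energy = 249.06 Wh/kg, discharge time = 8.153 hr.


P_specific = E / t = 249.06 / 8.153 = 30.55 W/kg

30.55 W/kg


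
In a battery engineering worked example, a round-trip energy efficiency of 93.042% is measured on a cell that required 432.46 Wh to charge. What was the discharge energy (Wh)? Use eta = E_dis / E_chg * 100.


E_dis = eta/100 * E_chg = 93.042/100 * 432.46 = 402.4 Wh

402.4 Wh


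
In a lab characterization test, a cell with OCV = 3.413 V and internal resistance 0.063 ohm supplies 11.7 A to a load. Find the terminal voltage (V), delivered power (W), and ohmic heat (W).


Step 1: V_terminal = OCV - I*R = 3.413 - 11.7 * 0.063 = 2.6759 V
Step 2: P_out = V_terminal * I = 2.6759 * 11.7 = 31.31 W
Step 3: Q = I^2 * R = 11.7^2 * 0.063 = 8.624 W

V=2.6759 V, P=31.31 W, Q=8.624 W


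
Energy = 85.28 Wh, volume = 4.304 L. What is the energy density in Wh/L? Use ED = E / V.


Volumetric ED = 85.28 Wh / 4.304 L = 19.81 Wh/L

19.81 Wh/L


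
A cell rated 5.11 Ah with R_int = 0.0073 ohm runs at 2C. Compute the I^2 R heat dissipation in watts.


Step 1: I = C_rate * capacity = 2 * 5.11 = 10.22 A
Step 2: Q = I^2 * R = 10.22^2 * 0.0073 = 104.45 * 0.0073 = 0.7625 W

0.7625 W


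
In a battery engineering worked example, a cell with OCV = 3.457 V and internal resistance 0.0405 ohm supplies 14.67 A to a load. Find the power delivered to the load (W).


Step 1: V_terminal = OCV - I*R = 3.457 - 14.67 * 0.0405 = 2.8629 V
Step 2: P_out = V_terminal * I = 2.8629 * 14.67 = 42.00 W

42.00 W


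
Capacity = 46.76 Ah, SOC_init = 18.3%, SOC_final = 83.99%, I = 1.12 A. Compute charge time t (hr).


delta_Ah = 46.76 * (83.99 - 18.3) / 100 = 30.717 Ah
t = delta_Ah / I = 30.717 / 1.12 = 27.43 hr

27.43 hr


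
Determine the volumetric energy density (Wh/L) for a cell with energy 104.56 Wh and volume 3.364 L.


Volumetric ED = 104.56 Wh / 3.364 L = 31.08 Wh/L

31.08 Wh/L


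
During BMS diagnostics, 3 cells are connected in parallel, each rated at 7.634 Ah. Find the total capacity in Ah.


Parallel capacities add: 3 * 7.634 Ah = 22.902 Ah

22.902 Ah


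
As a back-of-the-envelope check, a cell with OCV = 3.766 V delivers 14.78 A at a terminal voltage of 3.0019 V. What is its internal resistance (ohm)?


R = (OCV - V) / I = (3.766 - 3.0019) / 14.78 = 0.05170 ohm

0.05170 ohm


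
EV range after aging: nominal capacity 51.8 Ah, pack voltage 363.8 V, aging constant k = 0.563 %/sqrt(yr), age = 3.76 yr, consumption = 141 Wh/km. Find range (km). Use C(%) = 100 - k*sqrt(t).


Step 1: capacity retention = 100 - 0.563 * sqrt(3.76) = 100 - 0.563 * 1.9391 = 98.908%
Step 2: C_now = 51.8 * 98.908/100 = 51.234 Ah
Step 3: E_pack = V * C_now = 363.8 * 51.234 = 18639 Wh
Step 4: range = E_pack / consumption = 18639 / 141 = 132.2 km

132.2 km


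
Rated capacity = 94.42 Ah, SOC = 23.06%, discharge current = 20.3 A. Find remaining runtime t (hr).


Step 1: remaining = SOC/100 * C_total = 23.06/100 * 94.42 = 21.773 Ah
Step 2: t = remaining / I = 21.773 / 20.3 = 1.073 hr

1.073 hr


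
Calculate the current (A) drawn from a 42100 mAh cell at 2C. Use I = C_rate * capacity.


Convert: capacity = 42100 mAh = 42.1 Ah
I = C_rate * capacity = 2 * 42.1 = 84.2 A

84.2 A


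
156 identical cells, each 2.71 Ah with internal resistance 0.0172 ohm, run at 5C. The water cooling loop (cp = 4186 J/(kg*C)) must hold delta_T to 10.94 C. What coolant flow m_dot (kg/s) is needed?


Step 1: I = 5 * 2.71 = 13.55 A
Step 2: Q_cell = I^2 * R = 13.55^2 * 0.0172 = 3.158 W
Step 3: Q_total = 156 * 3.158 = 492.65 W
Step 4: m_dot = Q_total / (cp * dT) = 492.65 / (4186 * 10.94) = 0.01076 kg/s

0.01076 kg/s


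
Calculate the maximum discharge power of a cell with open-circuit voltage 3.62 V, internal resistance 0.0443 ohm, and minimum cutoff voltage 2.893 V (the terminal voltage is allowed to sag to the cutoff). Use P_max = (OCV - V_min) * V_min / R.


dV = OCV - V_min = 0.727 V (so I_max = dV / R)
P_max = dV * V_min / R = 0.727 * 2.893 / 0.0443 = 47.48 W

47.48 W


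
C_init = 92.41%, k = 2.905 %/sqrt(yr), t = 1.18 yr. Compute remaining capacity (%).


Step 1: sqrt(1.18 yr) = 1.0863
Step 2: drop = 2.905 * 1.0863 = 3.1557
Step 3: C_final = 92.41 - 3.1557 = 89.25%

89.25%


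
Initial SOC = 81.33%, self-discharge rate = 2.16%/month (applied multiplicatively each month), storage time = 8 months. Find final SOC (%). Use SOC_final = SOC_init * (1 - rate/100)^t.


Monthly retention factor = 1 - 2.16/100 = 0.9784
Over 8 months: factor^8 = 0.83971
SOC_final = 81.33 * 0.83971 = 68.29%

68.29%


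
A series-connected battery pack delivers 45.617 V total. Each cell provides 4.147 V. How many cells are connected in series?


n = V_pack / V_cell = 45.617 / 4.147 = 11

11


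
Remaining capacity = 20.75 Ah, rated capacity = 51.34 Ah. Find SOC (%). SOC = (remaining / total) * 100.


SOC% = 20.75 / 51.34 * 100 = 40.42%

40.42%


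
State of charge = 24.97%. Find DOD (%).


DOD = 100 - SOC = 100 - 24.97 = 75.03%

75.03%


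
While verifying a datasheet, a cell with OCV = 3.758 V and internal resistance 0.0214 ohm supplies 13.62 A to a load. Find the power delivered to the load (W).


Step 1: V_terminal = OCV - I*R = 3.758 - 13.62 * 0.0214 = 3.4665 V
Step 2: P_out = V_terminal * I = 3.4665 * 13.62 = 47.21 W

47.21 W


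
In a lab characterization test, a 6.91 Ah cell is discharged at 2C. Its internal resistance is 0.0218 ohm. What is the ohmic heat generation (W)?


Step 1: I = C_rate * capacity = 2 * 6.91 = 13.82 A
Step 2: Q = I^2 * R = 13.82^2 * 0.0218 = 190.99 * 0.0218 = 4.164 W

4.164 W


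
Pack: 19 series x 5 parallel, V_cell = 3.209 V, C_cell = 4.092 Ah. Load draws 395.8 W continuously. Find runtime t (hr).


Step 1: E_pack = Ns * V_cell * Np * C_cell = 19 * 3.209 * 5 * 4.092 = 1247.5 Wh
Step 2: t = E_pack / P = 1247.5 / 395.8 = 3.152 hr

3.152 hr


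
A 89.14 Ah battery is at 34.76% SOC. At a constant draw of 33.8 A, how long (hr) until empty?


Step 1: remaining = SOC/100 * C_total = 34.76/100 * 89.14 = 30.985 Ah
Step 2: t = remaining / I = 30.985 / 33.8 = 0.9167 hr

0.9167 hr


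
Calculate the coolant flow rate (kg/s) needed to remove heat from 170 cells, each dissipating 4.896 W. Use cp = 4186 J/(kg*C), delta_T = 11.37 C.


Step 1: Total heat Q = 170 * 4.896 W = 832.32 W
Step 2: denom = cp * dT = 4186 * 11.37 = 47595
Step 3: m_dot = 832.32 / 47595 = 0.01749 kg/s

0.01749 kg/s


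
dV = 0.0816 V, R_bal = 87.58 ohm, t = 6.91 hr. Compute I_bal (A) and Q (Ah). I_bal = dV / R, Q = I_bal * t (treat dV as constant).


I_bal = dV / R = 0.0816 / 87.58 = 9.3172e-04 A
Q = I_bal * t = 9.3172e-04 * 6.91 = 0.006438 Ah

I=9.3172e-04 A, Q=0.006438 Ah


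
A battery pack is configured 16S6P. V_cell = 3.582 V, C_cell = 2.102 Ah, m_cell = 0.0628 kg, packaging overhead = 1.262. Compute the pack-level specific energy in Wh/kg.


Step 1: V_pack = 16 * 3.582 = 57.312 V
Step 2: C_pack = 6 * 2.102 = 12.612 Ah
Step 3: E_pack = V_pack * C_pack = 57.312 * 12.612 = 722.82 Wh
Step 4: m_pack = 16 * 6 * 0.0628 * 1.262 = 7.6083 kg
Step 5: ED = E_pack / m_pack = 722.82 / 7.6083 = 95.00 Wh/kg

95.00 Wh/kg


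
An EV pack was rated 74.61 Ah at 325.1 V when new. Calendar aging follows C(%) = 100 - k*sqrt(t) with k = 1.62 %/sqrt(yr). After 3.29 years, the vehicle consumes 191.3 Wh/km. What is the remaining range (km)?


Step 1: capacity retention = 100 - 1.62 * sqrt(3.29) = 100 - 1.62 * 1.8138 = 97.062%
Step 2: C_now = 74.61 * 97.062/100 = 72.418 Ah
Step 3: E_pack = V * C_now = 325.1 * 72.418 = 23543 Wh
Step 4: range = E_pack / consumption = 23543 / 191.3 = 123.1 km

123.1 km


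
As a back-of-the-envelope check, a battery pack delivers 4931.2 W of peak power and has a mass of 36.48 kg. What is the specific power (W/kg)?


Specific power = 4931.2 W / 36.48 kg = 135.2 W/kg

135.2 W/kg


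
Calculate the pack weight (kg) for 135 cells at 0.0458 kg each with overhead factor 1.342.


Cell mass sum = 135 * 0.0458 = 6.183 kg
With overhead 1.342: m_pack = 6.183 * 1.342 = 8.298 kg

8.298 kg


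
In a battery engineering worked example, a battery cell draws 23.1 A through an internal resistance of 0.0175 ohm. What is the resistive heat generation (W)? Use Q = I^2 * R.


Q = I^2 * R = 23.1^2 * 0.0175 = 9.338 W

9.338 W


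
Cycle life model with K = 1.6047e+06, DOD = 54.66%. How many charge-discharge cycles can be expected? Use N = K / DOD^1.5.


DOD^1.5 = 404.11
N = K / DOD^1.5 = 1.6047e+06 / 404.11 = 3971

3971 cycles


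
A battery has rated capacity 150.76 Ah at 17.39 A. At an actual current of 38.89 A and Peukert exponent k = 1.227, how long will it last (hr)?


Step 1: t_rated = C / I_rated = 150.76 / 17.39 = 8.6694 hr
Step 2: ratio = 17.39 / 38.89 = 0.44716
Step 3: ratio^k = 0.44716^1.227 = 0.37249
Step 4: t = t_rated * ratio^k = 8.6694 * 0.37249 = 3.229 hr

3.229 hr


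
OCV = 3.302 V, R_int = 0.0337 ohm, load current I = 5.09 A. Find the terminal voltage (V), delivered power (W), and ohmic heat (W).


Step 1: V_terminal = OCV - I*R = 3.302 - 5.09 * 0.0337 = 3.1305 V
Step 2: P_out = V_terminal * I = 3.1305 * 5.09 = 15.93 W
Step 3: Q = I^2 * R = 5.09^2 * 0.0337 = 0.8731 W

V=3.1305 V, P=15.93 W, Q=0.8731 W


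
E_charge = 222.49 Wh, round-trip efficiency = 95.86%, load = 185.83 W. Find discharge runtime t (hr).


Step 1: E_discharge = eta/100 * E_charge = 95.86/100 * 222.49 = 213.28 Wh
Step 2: t = E_discharge / P = 213.28 / 185.83 = 1.148 hr

1.148 hr


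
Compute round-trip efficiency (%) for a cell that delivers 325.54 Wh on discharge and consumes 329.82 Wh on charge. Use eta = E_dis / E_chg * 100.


eta_e = E_dis / E_chg * 100 = 325.54 / 329.82 * 100 = 98.70%

98.70%


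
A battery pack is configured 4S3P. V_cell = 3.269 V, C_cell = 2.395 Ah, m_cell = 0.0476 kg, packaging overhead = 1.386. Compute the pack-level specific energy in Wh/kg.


Step 1: V_pack = 4 * 3.269 = 13.076 V
Step 2: C_pack = 3 * 2.395 = 7.185 Ah
Step 3: E_pack = V_pack * C_pack = 13.076 * 7.185 = 93.951 Wh
Step 4: m_pack = 4 * 3 * 0.0476 * 1.386 = 0.79168 kg
Step 5: ED = E_pack / m_pack = 93.951 / 0.79168 = 118.7 Wh/kg

118.7 Wh/kg


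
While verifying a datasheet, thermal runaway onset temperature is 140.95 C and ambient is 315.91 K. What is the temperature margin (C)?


Convert: T_ambient = 315.91 K = 42.76 C
margin = 140.95 - 42.76 = 98.19 C

98.19 C


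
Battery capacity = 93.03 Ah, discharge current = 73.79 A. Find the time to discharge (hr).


t = capacity / current = 93.03 / 73.79 = 1.261 hr

1.261 hr


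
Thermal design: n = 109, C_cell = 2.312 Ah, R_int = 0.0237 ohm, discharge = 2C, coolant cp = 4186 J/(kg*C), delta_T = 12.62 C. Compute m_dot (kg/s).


Step 1: I = 2 * 2.312 = 4.624 A
Step 2: Q_cell = I^2 * R = 4.624^2 * 0.0237 = 0.50674 W
Step 3: Q_total = 109 * 0.50674 = 55.235 W
Step 4: m_dot = Q_total / (cp * dT) = 55.235 / (4186 * 12.62) = 0.001046 kg/s

0.001046 kg/s


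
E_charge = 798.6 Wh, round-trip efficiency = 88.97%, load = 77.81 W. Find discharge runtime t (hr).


Step 1: E_discharge = eta/100 * E_charge = 88.97/100 * 798.6 = 710.51 Wh
Step 2: t = E_discharge / P = 710.51 / 77.81 = 9.131 hr

9.131 hr


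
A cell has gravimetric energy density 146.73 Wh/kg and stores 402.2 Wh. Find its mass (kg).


m = E / ED = 402.2 / 146.73 = 2.741 kg

2.741 kg


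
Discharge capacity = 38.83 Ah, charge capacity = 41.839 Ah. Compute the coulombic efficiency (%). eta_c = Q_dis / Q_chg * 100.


Coulombic efficiency = 38.83/41.839 * 100% = 92.81%

92.81%


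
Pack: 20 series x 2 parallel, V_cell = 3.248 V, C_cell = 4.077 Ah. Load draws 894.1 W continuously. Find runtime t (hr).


Step 1: E_pack = Ns * V_cell * Np * C_cell = 20 * 3.248 * 2 * 4.077 = 529.68 Wh
Step 2: t = E_pack / P = 529.68 / 894.1 = 0.5924 hr

0.5924 hr


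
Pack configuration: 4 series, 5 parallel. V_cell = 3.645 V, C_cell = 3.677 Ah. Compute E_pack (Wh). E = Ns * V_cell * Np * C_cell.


E = Ns * Vcell * Np * Ccell = 4 * 3.645 * 5 * 3.677 = 268.1 Wh

268.1 Wh


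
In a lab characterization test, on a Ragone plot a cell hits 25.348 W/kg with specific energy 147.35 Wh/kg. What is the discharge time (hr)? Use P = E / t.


t = E / P = 147.35 / 25.348 = 5.813 hr

5.813 hr


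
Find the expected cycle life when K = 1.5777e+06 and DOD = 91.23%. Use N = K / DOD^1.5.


DOD^1.5 = 871.38
N = K / DOD^1.5 = 1.5777e+06 / 871.38 = 1811

1811 cycles


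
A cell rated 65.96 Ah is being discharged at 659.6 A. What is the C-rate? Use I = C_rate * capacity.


Rearranging: C_rate = 659.6 / 65.96 = 10C

10C


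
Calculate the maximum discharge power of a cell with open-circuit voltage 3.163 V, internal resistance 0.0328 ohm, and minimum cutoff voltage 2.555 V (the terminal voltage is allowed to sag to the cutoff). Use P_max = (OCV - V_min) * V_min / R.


dV = OCV - V_min = 0.608 V (so I_max = dV / R)
P_max = dV * V_min / R = 0.608 * 2.555 / 0.0328 = 47.36 W

47.36 W


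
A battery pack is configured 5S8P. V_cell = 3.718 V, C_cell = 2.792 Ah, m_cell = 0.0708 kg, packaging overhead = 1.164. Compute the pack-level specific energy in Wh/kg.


Step 1: V_pack = 5 * 3.718 = 18.59 V
Step 2: C_pack = 8 * 2.792 = 22.336 Ah
Step 3: E_pack = V_pack * C_pack = 18.59 * 22.336 = 415.23 Wh
Step 4: m_pack = 5 * 8 * 0.0708 * 1.164 = 3.2964 kg
Step 5: ED = E_pack / m_pack = 415.23 / 3.2964 = 126.0 Wh/kg

126.0 Wh/kg


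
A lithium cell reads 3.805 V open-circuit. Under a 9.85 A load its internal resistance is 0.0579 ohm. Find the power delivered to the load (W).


Step 1: V_terminal = OCV - I*R = 3.805 - 9.85 * 0.0579 = 3.2347 V
Step 2: P_out = V_terminal * I = 3.2347 * 9.85 = 31.86 W

31.86 W


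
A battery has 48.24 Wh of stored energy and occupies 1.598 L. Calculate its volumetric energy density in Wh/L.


ED = E / V = 48.24 / 1.598 = 30.19 Wh/L

30.19 Wh/L


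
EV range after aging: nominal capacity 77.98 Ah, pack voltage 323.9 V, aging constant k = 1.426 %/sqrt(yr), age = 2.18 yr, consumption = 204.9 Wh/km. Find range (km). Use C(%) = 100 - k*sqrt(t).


Step 1: capacity retention = 100 - 1.426 * sqrt(2.18) = 100 - 1.426 * 1.4765 = 97.895%
Step 2: C_now = 77.98 * 97.895/100 = 76.339 Ah
Step 3: E_pack = V * C_now = 323.9 * 76.339 = 24726 Wh
Step 4: range = E_pack / consumption = 24726 / 204.9 = 120.7 km

120.7 km


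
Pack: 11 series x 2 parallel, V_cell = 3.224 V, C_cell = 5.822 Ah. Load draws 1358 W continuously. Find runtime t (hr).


Step 1: E_pack = Ns * V_cell * Np * C_cell = 11 * 3.224 * 2 * 5.822 = 412.94 Wh
Step 2: t = E_pack / P = 412.94 / 1358 = 0.3041 hr

0.3041 hr


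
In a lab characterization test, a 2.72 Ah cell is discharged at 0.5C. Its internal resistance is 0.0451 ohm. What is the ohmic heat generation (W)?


Step 1: I = C_rate * capacity = 0.5 * 2.72 = 1.36 A
Step 2: Q = I^2 * R = 1.36^2 * 0.0451 = 1.8496 * 0.0451 = 0.08342 W

0.08342 W


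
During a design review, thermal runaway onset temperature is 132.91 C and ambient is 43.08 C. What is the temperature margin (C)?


Safety margin = 132.91 C - 43.08 C = 89.83 C

89.83 C


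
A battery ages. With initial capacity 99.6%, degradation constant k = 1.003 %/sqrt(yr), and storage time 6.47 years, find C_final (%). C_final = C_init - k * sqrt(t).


Step 1: sqrt(6.47 yr) = 2.5436
Step 2: drop = 1.003 * 2.5436 = 2.5512
Step 3: C_final = 99.6 - 2.5512 = 97.05%

97.05%


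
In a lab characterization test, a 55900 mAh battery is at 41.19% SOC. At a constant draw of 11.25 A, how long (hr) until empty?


Convert: C_total = 55900 mAh = 55.9 Ah
Step 1: remaining = SOC/100 * C_total = 41.19/100 * 55.9 = 23.025 Ah
Step 2: t = remaining / I = 23.025 / 11.25 = 2.047 hr

2.047 hr


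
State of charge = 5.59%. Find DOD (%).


DOD = 100 - SOC = 100 - 5.59 = 94.41%

94.41%


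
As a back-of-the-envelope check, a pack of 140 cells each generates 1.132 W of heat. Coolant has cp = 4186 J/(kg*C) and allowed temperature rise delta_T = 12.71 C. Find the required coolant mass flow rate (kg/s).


Step 1: Total heat Q = 140 * 1.132 W = 158.48 W
Step 2: denom = cp * dT = 4186 * 12.71 = 53204
Step 3: m_dot = 158.48 / 53204 = 0.002979 kg/s

0.002979 kg/s


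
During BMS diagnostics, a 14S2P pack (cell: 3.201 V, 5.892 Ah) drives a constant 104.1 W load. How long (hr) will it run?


Step 1: E_pack = Ns * V_cell * Np * C_cell = 14 * 3.201 * 2 * 5.892 = 528.09 Wh
Step 2: t = E_pack / P = 528.09 / 104.1 = 5.073 hr

5.073 hr


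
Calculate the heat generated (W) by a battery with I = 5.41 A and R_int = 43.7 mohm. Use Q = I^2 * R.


Convert: R = 43.7 mohm = 0.0437 ohm
Q = I^2 * R = 5.41^2 * 0.0437 = 1.279 W

1.279 W


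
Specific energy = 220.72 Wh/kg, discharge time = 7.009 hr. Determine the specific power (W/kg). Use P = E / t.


Specific power = 220.72 Wh/kg / 7.009 hr = 31.49 W/kg

31.49 W/kg


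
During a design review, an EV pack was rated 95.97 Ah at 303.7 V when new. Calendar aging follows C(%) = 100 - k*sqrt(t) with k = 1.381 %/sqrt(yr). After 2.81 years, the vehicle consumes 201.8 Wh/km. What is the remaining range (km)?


Step 1: capacity retention = 100 - 1.381 * sqrt(2.81) = 100 - 1.381 * 1.6763 = 97.685%
Step 2: C_now = 95.97 * 97.685/100 = 93.748 Ah
Step 3: E_pack = V * C_now = 303.7 * 93.748 = 28471 Wh
Step 4: range = E_pack / consumption = 28471 / 201.8 = 141.1 km

141.1 km


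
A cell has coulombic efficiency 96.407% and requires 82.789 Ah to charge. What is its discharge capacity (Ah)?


Q_dis = eta/100 * Q_chg = 96.407/100 * 82.789 = 79.81 Ah

79.81 Ah


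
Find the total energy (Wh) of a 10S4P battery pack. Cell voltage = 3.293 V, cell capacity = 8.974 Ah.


V_pack = 10 * 3.293 = 32.93 V
C_pack = 4 * 8.974 = 35.896 Ah
E = V_pack * C_pack = 32.93 * 35.896 = 1182 Wh

1182 Wh


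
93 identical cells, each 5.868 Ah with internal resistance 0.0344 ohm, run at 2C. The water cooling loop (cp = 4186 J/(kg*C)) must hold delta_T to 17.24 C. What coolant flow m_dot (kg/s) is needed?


Step 1: I = 2 * 5.868 = 11.736 A
Step 2: Q_cell = I^2 * R = 11.736^2 * 0.0344 = 4.738 W
Step 3: Q_total = 93 * 4.738 = 440.63 W
Step 4: m_dot = Q_total / (cp * dT) = 440.63 / (4186 * 17.24) = 0.006106 kg/s

0.006106 kg/s


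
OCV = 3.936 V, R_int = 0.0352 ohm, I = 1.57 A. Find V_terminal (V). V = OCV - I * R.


IR drop = 1.57 * 0.0352 = 0.055264 V
V = 3.936 - 0.055264 = 3.881 V

3.881 V


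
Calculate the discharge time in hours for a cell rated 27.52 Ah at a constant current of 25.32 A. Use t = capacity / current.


t = capacity / current = 27.52 / 25.32 = 1.087 hr

1.087 hr


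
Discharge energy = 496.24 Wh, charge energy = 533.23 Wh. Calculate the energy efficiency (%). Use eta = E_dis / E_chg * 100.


Round-trip efficiency = 496.24/533.23 * 100% = 93.06%

93.06%


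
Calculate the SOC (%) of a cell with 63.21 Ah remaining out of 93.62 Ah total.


SOC% = 63.21 / 93.62 * 100 = 67.52%

67.52%


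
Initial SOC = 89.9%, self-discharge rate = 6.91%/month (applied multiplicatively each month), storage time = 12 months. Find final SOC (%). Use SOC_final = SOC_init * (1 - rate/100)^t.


Monthly retention factor = 1 - 6.91/100 = 0.9309
Over 12 months: factor^12 = 0.42348
SOC_final = 89.9 * 0.42348 = 38.07%

38.07%


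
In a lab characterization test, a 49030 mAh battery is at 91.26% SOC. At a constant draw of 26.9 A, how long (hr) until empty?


Convert: C_total = 49030 mAh = 49.03 Ah
Step 1: remaining = SOC/100 * C_total = 91.26/100 * 49.03 = 44.745 Ah
Step 2: t = remaining / I = 44.745 / 26.9 = 1.663 hr

1.663 hr


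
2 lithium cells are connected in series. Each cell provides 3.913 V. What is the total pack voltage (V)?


With 2 cells in series at 3.913 V each, V_pack = 7.826 V

7.826 V


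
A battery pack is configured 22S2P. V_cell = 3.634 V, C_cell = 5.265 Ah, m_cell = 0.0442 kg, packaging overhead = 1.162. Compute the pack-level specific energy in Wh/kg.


Step 1: V_pack = 22 * 3.634 = 79.948 V
Step 2: C_pack = 2 * 5.265 = 10.53 Ah
Step 3: E_pack = V_pack * C_pack = 79.948 * 10.53 = 841.85 Wh
Step 4: m_pack = 22 * 2 * 0.0442 * 1.162 = 2.2599 kg
Step 5: ED = E_pack / m_pack = 841.85 / 2.2599 = 372.5 Wh/kg

372.5 Wh/kg


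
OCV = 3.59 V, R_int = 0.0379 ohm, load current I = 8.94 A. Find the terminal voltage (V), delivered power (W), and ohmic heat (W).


Step 1: V_terminal = OCV - I*R = 3.59 - 8.94 * 0.0379 = 3.2512 V
Step 2: P_out = V_terminal * I = 3.2512 * 8.94 = 29.07 W
Step 3: Q = I^2 * R = 8.94^2 * 0.0379 = 3.029 W

V=3.2512 V, P=29.07 W, Q=3.029 W


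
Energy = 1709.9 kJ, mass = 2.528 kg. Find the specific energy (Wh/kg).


Convert: E = 1709.9 kJ = 474.97 Wh
ED = E / m = 474.97 / 2.528 = 187.9 Wh/kg

187.9 Wh/kg


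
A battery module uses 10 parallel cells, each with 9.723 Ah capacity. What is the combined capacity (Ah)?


Parallel capacities add: 10 * 9.723 Ah = 97.23 Ah

97.23 Ah


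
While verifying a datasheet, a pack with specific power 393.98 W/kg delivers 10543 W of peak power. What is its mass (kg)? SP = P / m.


m = P / SP = 10543 / 393.98 = 26.76 kg

26.76 kg


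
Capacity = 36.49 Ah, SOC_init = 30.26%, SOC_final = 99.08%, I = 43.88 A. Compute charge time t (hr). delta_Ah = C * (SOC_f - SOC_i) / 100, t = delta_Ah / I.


delta_Ah = 36.49 * (99.08 - 30.26) / 100 = 25.112 Ah
t = delta_Ah / I = 25.112 / 43.88 = 0.5723 hr

0.5723 hr


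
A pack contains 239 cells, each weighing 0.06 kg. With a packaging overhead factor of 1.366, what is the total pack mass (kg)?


m_pack = n * m_cell * overhead = 239 * 0.06 * 1.366 = 19.59 kg

19.59 kg


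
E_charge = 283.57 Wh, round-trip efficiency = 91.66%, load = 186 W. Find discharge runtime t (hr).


Step 1: E_discharge = eta/100 * E_charge = 91.66/100 * 283.57 = 259.92 Wh
Step 2: t = E_discharge / P = 259.92 / 186 = 1.397 hr

1.397 hr


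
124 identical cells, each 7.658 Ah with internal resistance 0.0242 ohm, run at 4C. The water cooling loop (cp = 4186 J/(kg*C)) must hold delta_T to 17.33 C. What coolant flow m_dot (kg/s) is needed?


Step 1: I = 4 * 7.658 = 30.632 A
Step 2: Q_cell = I^2 * R = 30.632^2 * 0.0242 = 22.707 W
Step 3: Q_total = 124 * 22.707 = 2815.7 W
Step 4: m_dot = Q_total / (cp * dT) = 2815.7 / (4186 * 17.33) = 0.03881 kg/s

0.03881 kg/s


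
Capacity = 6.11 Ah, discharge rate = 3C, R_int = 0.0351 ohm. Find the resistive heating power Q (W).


Step 1: I = C_rate * capacity = 3 * 6.11 = 18.33 A
Step 2: Q = I^2 * R = 18.33^2 * 0.0351 = 335.99 * 0.0351 = 11.79 W

11.79 W
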